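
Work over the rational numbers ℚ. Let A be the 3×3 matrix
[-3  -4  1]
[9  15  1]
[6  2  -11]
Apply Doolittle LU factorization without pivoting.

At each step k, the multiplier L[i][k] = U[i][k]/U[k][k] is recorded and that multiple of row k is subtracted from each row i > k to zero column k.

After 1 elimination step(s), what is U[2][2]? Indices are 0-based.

Step 1: pivot at (0,0) is -3.
  row1 ← row1 − (-3)·row0  ⇒  L[1][0]=-3, U row1=(0, 3, 4)
  row2 ← row2 − (-2)·row0  ⇒  L[2][0]=-2, U row2=(0, -6, -9)

U[2][2] = -9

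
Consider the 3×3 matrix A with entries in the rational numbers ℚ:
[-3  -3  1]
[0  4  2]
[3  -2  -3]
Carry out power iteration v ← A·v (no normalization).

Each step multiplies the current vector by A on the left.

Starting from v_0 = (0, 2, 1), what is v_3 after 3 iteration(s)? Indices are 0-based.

v_3 = (-26, 76, -76)

v_0 = (0, 2, 1).
v_1 = A·v_0 = (-5, 10, -7).
v_2 = A·v_1 = (-22, 26, -14).
v_3 = A·v_2 = (-26, 76, -76).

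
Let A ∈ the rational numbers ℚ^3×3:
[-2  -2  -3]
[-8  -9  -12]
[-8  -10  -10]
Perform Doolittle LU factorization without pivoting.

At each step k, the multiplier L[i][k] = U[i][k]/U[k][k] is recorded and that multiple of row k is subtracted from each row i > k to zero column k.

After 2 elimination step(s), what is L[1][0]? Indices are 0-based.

k=0: U[0][0]=-2
  eliminate (1,0): mult=4, new row 1: (0, -1, 0); set L[1][0]=4
  eliminate (2,0): mult=4, new row 2: (0, -2, 2); set L[2][0]=4
k=1: U[1][1]=-1
  eliminate (2,1): mult=2, new row 2: (0, 0, 2); set L[2][1]=2

L[1][0] = 4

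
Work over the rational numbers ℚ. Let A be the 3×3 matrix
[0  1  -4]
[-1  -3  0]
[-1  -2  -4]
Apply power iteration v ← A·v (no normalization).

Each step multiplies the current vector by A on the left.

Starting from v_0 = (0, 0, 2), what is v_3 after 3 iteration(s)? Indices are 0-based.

v_0 = (0, 0, 2).
v_1 = A·v_0 = (-8, 0, -8).
v_2 = A·v_1 = (32, 8, 40).
v_3 = A·v_2 = (-152, -56, -208).

v_3 = (-152, -56, -208)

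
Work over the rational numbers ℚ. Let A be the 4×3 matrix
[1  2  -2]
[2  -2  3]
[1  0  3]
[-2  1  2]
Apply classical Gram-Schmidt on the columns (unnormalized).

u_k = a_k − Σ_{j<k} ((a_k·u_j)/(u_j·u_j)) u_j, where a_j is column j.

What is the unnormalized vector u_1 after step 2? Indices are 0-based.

Step 1: u_0 = a_0 = (1, 2, 1, -2).
Step 2: u_1 = a_1 − (-2/5)·u_0 = (12/5, -6/5, 2/5, 1/5).

u_1 = (12/5, -6/5, 2/5, 1/5)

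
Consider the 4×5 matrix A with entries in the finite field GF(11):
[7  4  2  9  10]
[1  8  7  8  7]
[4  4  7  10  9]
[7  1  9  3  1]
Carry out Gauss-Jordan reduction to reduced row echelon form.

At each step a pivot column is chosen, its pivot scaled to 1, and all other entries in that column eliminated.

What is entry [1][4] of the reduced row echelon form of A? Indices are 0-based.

M[1][4] = 10

[1] R0 /= 7  ⇒  (1, 10, 5, 6, 3)
     R1 -= 1·R0  ⇒  (0, 9, 2, 2, 4)
     R2 -= 4·R0  ⇒  (0, 8, 9, 8, 8)
     R3 -= 7·R0  ⇒  (0, 8, 7, 5, 2)
[2] R1 /= 9  ⇒  (0, 1, 10, 10, 9)
     R0 -= 10·R1  ⇒  (1, 0, 4, 5, 1)
     R2 -= 8·R1  ⇒  (0, 0, 6, 5, 2)
     R3 -= 8·R1  ⇒  (0, 0, 4, 2, 7)
[3] R2 /= 6  ⇒  (0, 0, 1, 10, 4)
     R0 -= 4·R2  ⇒  (1, 0, 0, 9, 7)
     R1 -= 10·R2  ⇒  (0, 1, 0, 9, 2)
     R3 -= 4·R2  ⇒  (0, 0, 0, 6, 2)
[4] R3 /= 6  ⇒  (0, 0, 0, 1, 4)
     R0 -= 9·R3  ⇒  (1, 0, 0, 0, 4)
     R1 -= 9·R3  ⇒  (0, 1, 0, 0, 10)
     R2 -= 10·R3  ⇒  (0, 0, 1, 0, 8)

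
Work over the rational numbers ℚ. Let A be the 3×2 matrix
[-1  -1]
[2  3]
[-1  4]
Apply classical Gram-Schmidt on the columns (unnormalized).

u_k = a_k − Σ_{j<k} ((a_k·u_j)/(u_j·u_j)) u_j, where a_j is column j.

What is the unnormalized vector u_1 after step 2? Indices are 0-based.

Step 1: u_0 = a_0 = (-1, 2, -1).
Step 2: u_1 = a_1 − (1/2)·u_0 = (-1/2, 2, 9/2).

u_1 = (-1/2, 2, 9/2)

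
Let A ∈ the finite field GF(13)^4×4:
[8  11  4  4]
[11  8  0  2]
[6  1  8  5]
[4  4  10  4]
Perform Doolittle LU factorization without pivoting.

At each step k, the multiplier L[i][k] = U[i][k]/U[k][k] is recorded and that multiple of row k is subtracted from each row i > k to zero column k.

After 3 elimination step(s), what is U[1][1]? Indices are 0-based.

Step 1: pivot at (0,0) is 8.
  row1 ← row1 − (3)·row0  ⇒  L[1][0]=3, U row1=(0, 1, 1, 3)
  row2 ← row2 − (4)·row0  ⇒  L[2][0]=4, U row2=(0, 9, 5, 2)
  row3 ← row3 − (7)·row0  ⇒  L[3][0]=7, U row3=(0, 5, 8, 2)
Step 2: pivot at (1,1) is 1.
  row2 ← row2 − (9)·row1  ⇒  L[2][1]=9, U row2=(0, 0, 9, 1)
  row3 ← row3 − (5)·row1  ⇒  L[3][1]=5, U row3=(0, 0, 3, 0)
Step 3: pivot at (2,2) is 9.
  row3 ← row3 − (9)·row2  ⇒  L[3][2]=9, U row3=(0, 0, 0, 4)

U[1][1] = 1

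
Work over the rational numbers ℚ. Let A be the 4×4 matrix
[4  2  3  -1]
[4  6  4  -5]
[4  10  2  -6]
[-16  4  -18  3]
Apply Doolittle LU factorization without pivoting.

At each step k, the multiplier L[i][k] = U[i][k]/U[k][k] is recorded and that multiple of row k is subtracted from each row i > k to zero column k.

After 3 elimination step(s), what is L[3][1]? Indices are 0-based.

L[3][1] = 3

Step 1: pivot at (0,0) is 4.
  row1 ← row1 − (1)·row0  ⇒  L[1][0]=1, U row1=(0, 4, 1, -4)
  row2 ← row2 − (1)·row0  ⇒  L[2][0]=1, U row2=(0, 8, -1, -5)
  row3 ← row3 − (-4)·row0  ⇒  L[3][0]=-4, U row3=(0, 12, -6, -1)
Step 2: pivot at (1,1) is 4.
  row2 ← row2 − (2)·row1  ⇒  L[2][1]=2, U row2=(0, 0, -3, 3)
  row3 ← row3 − (3)·row1  ⇒  L[3][1]=3, U row3=(0, 0, -9, 11)
Step 3: pivot at (2,2) is -3.
  row3 ← row3 − (3)·row2  ⇒  L[3][2]=3, U row3=(0, 0, 0, 2)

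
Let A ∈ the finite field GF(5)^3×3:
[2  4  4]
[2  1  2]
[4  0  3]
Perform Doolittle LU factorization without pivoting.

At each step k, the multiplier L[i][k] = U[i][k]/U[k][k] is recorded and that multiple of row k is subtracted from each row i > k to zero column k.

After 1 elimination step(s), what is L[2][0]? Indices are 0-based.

L[2][0] = 2

k=0: U[0][0]=2
  eliminate (1,0): mult=1, new row 1: (0, 2, 3); set L[1][0]=1
  eliminate (2,0): mult=2, new row 2: (0, 2, 0); set L[2][0]=2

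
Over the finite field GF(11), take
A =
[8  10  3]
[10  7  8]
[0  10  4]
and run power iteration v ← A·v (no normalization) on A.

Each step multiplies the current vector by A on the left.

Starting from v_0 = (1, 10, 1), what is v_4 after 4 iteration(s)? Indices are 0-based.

v_4 = (0, 1, 7)

v_0 = (1, 10, 1).
v_1 = A·v_0 = (1, 0, 5).
v_2 = A·v_1 = (1, 6, 9).
v_3 = A·v_2 = (7, 3, 8).
v_4 = A·v_3 = (0, 1, 7).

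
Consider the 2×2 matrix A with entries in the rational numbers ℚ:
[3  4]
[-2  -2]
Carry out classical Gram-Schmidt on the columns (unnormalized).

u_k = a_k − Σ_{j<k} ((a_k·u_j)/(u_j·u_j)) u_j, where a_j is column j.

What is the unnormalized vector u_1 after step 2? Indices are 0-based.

Step 1: u_0 = a_0 = (3, -2).
Step 2: u_1 = a_1 − (16/13)·u_0 = (4/13, 6/13).

u_1 = (4/13, 6/13)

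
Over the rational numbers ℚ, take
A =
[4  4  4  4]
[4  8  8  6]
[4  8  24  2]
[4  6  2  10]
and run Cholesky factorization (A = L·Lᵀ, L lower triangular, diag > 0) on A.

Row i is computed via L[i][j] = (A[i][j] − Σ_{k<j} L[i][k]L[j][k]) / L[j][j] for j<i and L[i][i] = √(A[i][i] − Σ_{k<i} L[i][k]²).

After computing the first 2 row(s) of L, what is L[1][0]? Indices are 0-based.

Step 1: L[0][0] = √(4) = 2.
  L[1][0] = (4) / L[0][0] = 2.
Step 2: L[1][1] = √(4) = 2.

L[1][0] = 2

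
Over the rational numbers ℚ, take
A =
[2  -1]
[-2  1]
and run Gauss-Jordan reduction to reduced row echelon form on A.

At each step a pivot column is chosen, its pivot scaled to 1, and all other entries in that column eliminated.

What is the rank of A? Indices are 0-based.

step 1: normalize row 0 (÷2) = (1, -1/2)
  row 1: subtract -2×row0 = (0, 0)
skip col 1 (zero from row 1)

rank = 1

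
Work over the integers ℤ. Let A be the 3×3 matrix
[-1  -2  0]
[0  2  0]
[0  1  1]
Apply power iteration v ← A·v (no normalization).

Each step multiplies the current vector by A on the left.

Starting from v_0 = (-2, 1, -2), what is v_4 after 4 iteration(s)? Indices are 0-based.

v_0 = (-2, 1, -2).
v_1 = A·v_0 = (0, 2, -1).
v_2 = A·v_1 = (-4, 4, 1).
v_3 = A·v_2 = (-4, 8, 5).
v_4 = A·v_3 = (-12, 16, 13).

v_4 = (-12, 16, 13)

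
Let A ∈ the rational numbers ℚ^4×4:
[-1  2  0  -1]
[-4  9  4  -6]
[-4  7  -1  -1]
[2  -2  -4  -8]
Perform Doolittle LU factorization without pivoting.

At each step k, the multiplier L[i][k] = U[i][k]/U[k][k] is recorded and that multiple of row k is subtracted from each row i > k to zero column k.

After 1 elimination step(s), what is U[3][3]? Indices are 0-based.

Step 1: pivot at (0,0) is -1.
  row1 ← row1 − (4)·row0  ⇒  L[1][0]=4, U row1=(0, 1, 4, -2)
  row2 ← row2 − (4)·row0  ⇒  L[2][0]=4, U row2=(0, -1, -1, 3)
  row3 ← row3 − (-2)·row0  ⇒  L[3][0]=-2, U row3=(0, 2, -4, -10)

U[3][3] = -10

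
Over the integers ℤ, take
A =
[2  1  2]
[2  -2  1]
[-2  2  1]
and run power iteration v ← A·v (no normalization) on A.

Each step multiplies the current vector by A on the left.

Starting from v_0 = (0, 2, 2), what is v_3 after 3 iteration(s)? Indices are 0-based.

v_3 = (46, -10, -10)

v_0 = (0, 2, 2).
v_1 = A·v_0 = (6, -2, 6).
v_2 = A·v_1 = (22, 22, -10).
v_3 = A·v_2 = (46, -10, -10).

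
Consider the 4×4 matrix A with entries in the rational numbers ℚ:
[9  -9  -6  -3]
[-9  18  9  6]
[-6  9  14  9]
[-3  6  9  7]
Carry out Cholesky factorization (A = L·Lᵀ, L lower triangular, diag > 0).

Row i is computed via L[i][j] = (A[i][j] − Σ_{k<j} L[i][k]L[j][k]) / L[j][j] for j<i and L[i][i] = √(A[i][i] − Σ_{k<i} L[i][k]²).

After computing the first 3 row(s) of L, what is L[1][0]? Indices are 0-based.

L[1][0] = -3

Step 1: L[0][0] = √(9) = 3.
  L[1][0] = (-9) / L[0][0] = -3.
Step 2: L[1][1] = √(9) = 3.
  L[2][0] = (-6) / L[0][0] = -2.
  L[2][1] = (3) / L[1][1] = 1.
Step 3: L[2][2] = √(9) = 3.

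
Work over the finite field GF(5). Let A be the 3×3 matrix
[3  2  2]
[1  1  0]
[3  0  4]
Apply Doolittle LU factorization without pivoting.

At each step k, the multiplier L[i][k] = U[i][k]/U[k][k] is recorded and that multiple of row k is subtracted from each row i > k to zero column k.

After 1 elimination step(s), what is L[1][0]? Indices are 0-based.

k=0: U[0][0]=3
  eliminate (1,0): mult=2, new row 1: (0, 2, 1); set L[1][0]=2
  eliminate (2,0): mult=1, new row 2: (0, 3, 2); set L[2][0]=1

L[1][0] = 2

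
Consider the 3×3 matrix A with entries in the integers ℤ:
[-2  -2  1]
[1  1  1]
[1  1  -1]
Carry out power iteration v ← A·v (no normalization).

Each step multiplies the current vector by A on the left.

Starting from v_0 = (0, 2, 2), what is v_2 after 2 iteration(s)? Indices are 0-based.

v_0 = (0, 2, 2).
v_1 = A·v_0 = (-2, 4, 0).
v_2 = A·v_1 = (-4, 2, 2).

v_2 = (-4, 2, 2)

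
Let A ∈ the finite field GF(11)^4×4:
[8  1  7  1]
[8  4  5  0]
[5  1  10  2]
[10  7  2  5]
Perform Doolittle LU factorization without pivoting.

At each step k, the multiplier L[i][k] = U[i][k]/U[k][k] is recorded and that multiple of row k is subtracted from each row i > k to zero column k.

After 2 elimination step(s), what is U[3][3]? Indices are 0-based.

[col 0] pivot 8
  R1 -= 1*R0 → (0, 3, 9, 10)  (L[1][0] := 1)
  R2 -= 2*R0 → (0, 10, 7, 0)  (L[2][0] := 2)
  R3 -= 4*R0 → (0, 3, 7, 1)  (L[3][0] := 4)
[col 1] pivot 3
  R2 -= 7*R1 → (0, 0, 10, 7)  (L[2][1] := 7)
  R3 -= 1*R1 → (0, 0, 9, 2)  (L[3][1] := 1)

U[3][3] = 2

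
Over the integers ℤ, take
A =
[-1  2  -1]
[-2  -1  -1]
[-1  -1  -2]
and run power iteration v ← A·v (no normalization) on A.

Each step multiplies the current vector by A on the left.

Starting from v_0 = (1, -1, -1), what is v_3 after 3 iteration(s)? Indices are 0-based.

v_3 = (6, 0, 2)

v_0 = (1, -1, -1).
v_1 = A·v_0 = (-2, 0, 2).
v_2 = A·v_1 = (0, 2, -2).
v_3 = A·v_2 = (6, 0, 2).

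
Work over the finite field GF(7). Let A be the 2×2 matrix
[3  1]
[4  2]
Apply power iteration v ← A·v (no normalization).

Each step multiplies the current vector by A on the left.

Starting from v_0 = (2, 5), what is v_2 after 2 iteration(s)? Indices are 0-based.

v_2 = (2, 3)

v_0 = (2, 5).
v_1 = A·v_0 = (4, 4).
v_2 = A·v_1 = (2, 3).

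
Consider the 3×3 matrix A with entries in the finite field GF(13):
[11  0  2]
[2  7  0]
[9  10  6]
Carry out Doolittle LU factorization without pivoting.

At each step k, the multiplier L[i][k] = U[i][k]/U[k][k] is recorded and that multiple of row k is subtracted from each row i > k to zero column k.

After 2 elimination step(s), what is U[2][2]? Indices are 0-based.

U[2][2] = 1

Step 1: pivot at (0,0) is 11.
  row1 ← row1 − (12)·row0  ⇒  L[1][0]=12, U row1=(0, 7, 2)
  row2 ← row2 − (2)·row0  ⇒  L[2][0]=2, U row2=(0, 10, 2)
Step 2: pivot at (1,1) is 7.
  row2 ← row2 − (7)·row1  ⇒  L[2][1]=7, U row2=(0, 0, 1)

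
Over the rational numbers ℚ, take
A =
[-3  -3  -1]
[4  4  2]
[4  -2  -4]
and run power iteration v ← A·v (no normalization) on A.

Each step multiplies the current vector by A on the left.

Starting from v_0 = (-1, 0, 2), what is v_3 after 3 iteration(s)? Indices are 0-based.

v_3 = (-19, 60, -132)

v_0 = (-1, 0, 2).
v_1 = A·v_0 = (1, 0, -12).
v_2 = A·v_1 = (9, -20, 52).
v_3 = A·v_2 = (-19, 60, -132).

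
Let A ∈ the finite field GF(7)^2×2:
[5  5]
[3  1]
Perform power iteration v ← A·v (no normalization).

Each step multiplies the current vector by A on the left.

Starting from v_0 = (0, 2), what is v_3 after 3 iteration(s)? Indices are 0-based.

v_3 = (5, 2)

v_0 = (0, 2).
v_1 = A·v_0 = (3, 2).
v_2 = A·v_1 = (4, 4).
v_3 = A·v_2 = (5, 2).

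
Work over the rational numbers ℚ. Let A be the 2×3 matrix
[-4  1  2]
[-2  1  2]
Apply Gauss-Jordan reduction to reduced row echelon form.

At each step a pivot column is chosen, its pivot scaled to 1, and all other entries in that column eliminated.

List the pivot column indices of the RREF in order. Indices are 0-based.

pivot columns: 0, 1

[1] R0 /= -4  ⇒  (1, -1/4, -1/2)
     R1 -= -2·R0  ⇒  (0, 1/2, 1)
[2] R1 /= 1/2  ⇒  (0, 1, 2)
     R0 -= -1/4·R1  ⇒  (1, 0, 0)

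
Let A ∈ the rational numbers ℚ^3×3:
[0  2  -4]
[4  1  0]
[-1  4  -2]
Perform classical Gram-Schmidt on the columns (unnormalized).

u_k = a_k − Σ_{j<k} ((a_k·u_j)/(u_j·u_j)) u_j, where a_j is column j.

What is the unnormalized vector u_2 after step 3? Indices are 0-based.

Step 1: u_0 = a_0 = (0, 4, -1).
Step 2: u_1 = a_1 − (0)·u_0 = (2, 1, 4).
Step 3: u_2 = a_2 − (2/17)·u_0 − (-16/21)·u_1 = (-52/21, 104/357, 416/357).

u_2 = (-52/21, 104/357, 416/357)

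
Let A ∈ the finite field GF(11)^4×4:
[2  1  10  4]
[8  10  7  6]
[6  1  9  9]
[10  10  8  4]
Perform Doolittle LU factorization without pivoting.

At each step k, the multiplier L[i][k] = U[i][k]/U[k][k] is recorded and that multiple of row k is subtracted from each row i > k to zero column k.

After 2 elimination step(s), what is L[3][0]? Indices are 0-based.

L[3][0] = 5

[col 0] pivot 2
  R1 -= 4*R0 → (0, 6, 0, 1)  (L[1][0] := 4)
  R2 -= 3*R0 → (0, 9, 1, 8)  (L[2][0] := 3)
  R3 -= 5*R0 → (0, 5, 2, 6)  (L[3][0] := 5)
[col 1] pivot 6
  R2 -= 7*R1 → (0, 0, 1, 1)  (L[2][1] := 7)
  R3 -= 10*R1 → (0, 0, 2, 7)  (L[3][1] := 10)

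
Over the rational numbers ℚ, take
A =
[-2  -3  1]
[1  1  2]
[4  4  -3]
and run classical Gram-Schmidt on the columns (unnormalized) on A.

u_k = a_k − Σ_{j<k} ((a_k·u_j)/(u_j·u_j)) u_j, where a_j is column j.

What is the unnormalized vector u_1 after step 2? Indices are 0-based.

Step 1: u_0 = a_0 = (-2, 1, 4).
Step 2: u_1 = a_1 − (23/21)·u_0 = (-17/21, -2/21, -8/21).

u_1 = (-17/21, -2/21, -8/21)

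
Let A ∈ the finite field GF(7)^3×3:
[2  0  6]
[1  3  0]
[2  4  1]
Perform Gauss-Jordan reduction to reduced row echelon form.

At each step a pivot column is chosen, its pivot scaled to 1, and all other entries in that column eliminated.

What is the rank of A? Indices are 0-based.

step 1: normalize row 0 (÷2) = (1, 0, 3)
  row 1: subtract 1×row0 = (0, 3, 4)
  row 2: subtract 2×row0 = (0, 4, 2)
step 2: normalize row 1 (÷3) = (0, 1, 6)
  row 2: subtract 4×row1 = (0, 0, 6)
step 3: normalize row 2 (÷6) = (0, 0, 1)
  row 0: subtract 3×row2 = (1, 0, 0)
  row 1: subtract 6×row2 = (0, 1, 0)

rank = 3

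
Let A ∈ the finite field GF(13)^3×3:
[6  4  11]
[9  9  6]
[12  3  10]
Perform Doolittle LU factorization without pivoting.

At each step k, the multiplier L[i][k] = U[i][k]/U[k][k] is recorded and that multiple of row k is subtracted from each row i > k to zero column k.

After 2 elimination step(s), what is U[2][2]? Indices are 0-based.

U[2][2] = 3

k=0: U[0][0]=6
  eliminate (1,0): mult=8, new row 1: (0, 3, 9); set L[1][0]=8
  eliminate (2,0): mult=2, new row 2: (0, 8, 1); set L[2][0]=2
k=1: U[1][1]=3
  eliminate (2,1): mult=7, new row 2: (0, 0, 3); set L[2][1]=7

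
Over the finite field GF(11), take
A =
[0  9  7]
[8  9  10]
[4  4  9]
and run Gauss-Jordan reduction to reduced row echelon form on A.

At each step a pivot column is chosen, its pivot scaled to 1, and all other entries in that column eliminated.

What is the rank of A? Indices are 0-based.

pivot(0,0): swap R0↔R1
pivot(0,0)=8: scale R0 → (1, 8, 4)
  clear (2,0): R2 −= (4)R0 → (0, 5, 4)
pivot(1,1)=9: scale R1 → (0, 1, 2)
  clear (0,1): R0 −= (8)R1 → (1, 0, 10)
  clear (2,1): R2 −= (5)R1 → (0, 0, 5)
pivot(2,2)=5: scale R2 → (0, 0, 1)
  clear (0,2): R0 −= (10)R2 → (1, 0, 0)
  clear (1,2): R1 −= (2)R2 → (0, 1, 0)

rank = 3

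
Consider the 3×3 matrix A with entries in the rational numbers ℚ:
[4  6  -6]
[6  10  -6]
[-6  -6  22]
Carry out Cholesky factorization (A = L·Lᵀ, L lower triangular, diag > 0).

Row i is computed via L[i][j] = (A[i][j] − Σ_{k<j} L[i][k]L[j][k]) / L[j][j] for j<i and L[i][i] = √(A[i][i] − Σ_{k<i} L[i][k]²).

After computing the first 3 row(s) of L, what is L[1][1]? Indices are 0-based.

Step 1: L[0][0] = √(4) = 2.
  L[1][0] = (6) / L[0][0] = 3.
Step 2: L[1][1] = √(1) = 1.
  L[2][0] = (-6) / L[0][0] = -3.
  L[2][1] = (3) / L[1][1] = 3.
Step 3: L[2][2] = √(4) = 2.

L[1][1] = 1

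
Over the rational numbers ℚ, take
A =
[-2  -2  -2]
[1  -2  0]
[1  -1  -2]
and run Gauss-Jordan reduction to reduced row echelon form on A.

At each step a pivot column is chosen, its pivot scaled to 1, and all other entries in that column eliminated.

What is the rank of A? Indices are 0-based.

step 1: normalize row 0 (÷-2) = (1, 1, 1)
  row 1: subtract 1×row0 = (0, -3, -1)
  row 2: subtract 1×row0 = (0, -2, -3)
step 2: normalize row 1 (÷-3) = (0, 1, 1/3)
  row 0: subtract 1×row1 = (1, 0, 2/3)
  row 2: subtract -2×row1 = (0, 0, -7/3)
step 3: normalize row 2 (÷-7/3) = (0, 0, 1)
  row 0: subtract 2/3×row2 = (1, 0, 0)
  row 1: subtract 1/3×row2 = (0, 1, 0)

rank = 3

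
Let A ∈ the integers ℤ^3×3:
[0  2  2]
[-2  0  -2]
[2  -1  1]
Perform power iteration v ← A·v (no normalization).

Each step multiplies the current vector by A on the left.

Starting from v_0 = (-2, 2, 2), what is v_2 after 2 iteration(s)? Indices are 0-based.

v_0 = (-2, 2, 2).
v_1 = A·v_0 = (8, 0, -4).
v_2 = A·v_1 = (-8, -8, 12).

v_2 = (-8, -8, 12)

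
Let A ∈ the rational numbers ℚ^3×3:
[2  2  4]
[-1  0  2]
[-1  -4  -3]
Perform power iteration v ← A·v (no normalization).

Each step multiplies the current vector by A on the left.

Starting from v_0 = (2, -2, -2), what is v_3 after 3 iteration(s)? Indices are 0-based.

v_0 = (2, -2, -2).
v_1 = A·v_0 = (-8, -6, 12).
v_2 = A·v_1 = (20, 32, -4).
v_3 = A·v_2 = (88, -28, -136).

v_3 = (88, -28, -136)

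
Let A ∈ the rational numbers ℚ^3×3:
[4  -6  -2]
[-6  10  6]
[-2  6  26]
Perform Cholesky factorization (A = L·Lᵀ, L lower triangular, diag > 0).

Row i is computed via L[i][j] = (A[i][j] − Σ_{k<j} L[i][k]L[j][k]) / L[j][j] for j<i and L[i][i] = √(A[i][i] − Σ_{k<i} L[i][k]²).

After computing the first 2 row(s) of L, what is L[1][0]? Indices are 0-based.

Step 1: L[0][0] = √(4) = 2.
  L[1][0] = (-6) / L[0][0] = -3.
Step 2: L[1][1] = √(1) = 1.

L[1][0] = -3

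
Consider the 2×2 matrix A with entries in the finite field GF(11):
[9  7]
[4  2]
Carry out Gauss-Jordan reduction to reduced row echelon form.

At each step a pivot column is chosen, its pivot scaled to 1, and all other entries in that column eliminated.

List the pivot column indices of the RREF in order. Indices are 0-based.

pivot columns: 0, 1

step 1: normalize row 0 (÷9) = (1, 2)
  row 1: subtract 4×row0 = (0, 5)
step 2: normalize row 1 (÷5) = (0, 1)
  row 0: subtract 2×row1 = (1, 0)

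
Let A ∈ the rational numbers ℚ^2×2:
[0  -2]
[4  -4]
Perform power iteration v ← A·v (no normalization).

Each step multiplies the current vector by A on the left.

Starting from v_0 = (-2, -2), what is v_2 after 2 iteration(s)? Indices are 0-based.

v_0 = (-2, -2).
v_1 = A·v_0 = (4, 0).
v_2 = A·v_1 = (0, 16).

v_2 = (0, 16)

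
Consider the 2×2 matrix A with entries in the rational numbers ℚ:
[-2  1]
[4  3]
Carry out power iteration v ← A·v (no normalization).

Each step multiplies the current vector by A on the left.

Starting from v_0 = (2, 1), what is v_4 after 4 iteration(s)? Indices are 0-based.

v_0 = (2, 1).
v_1 = A·v_0 = (-3, 11).
v_2 = A·v_1 = (17, 21).
v_3 = A·v_2 = (-13, 131).
v_4 = A·v_3 = (157, 341).

v_4 = (157, 341)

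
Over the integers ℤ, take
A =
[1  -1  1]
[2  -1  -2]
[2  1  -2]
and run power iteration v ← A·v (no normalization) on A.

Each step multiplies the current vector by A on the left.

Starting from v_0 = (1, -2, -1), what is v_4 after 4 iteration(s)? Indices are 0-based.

v_4 = (-2, 74, 54)

v_0 = (1, -2, -1).
v_1 = A·v_0 = (2, 6, 2).
v_2 = A·v_1 = (-2, -6, 6).
v_3 = A·v_2 = (10, -10, -22).
v_4 = A·v_3 = (-2, 74, 54).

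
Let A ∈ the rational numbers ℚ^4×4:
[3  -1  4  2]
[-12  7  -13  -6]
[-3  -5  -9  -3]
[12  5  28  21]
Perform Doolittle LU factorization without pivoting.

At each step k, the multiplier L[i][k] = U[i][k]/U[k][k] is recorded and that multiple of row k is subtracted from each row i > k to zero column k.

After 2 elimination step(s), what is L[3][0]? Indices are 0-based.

L[3][0] = 4

Step 1: pivot at (0,0) is 3.
  row1 ← row1 − (-4)·row0  ⇒  L[1][0]=-4, U row1=(0, 3, 3, 2)
  row2 ← row2 − (-1)·row0  ⇒  L[2][0]=-1, U row2=(0, -6, -5, -1)
  row3 ← row3 − (4)·row0  ⇒  L[3][0]=4, U row3=(0, 9, 12, 13)
Step 2: pivot at (1,1) is 3.
  row2 ← row2 − (-2)·row1  ⇒  L[2][1]=-2, U row2=(0, 0, 1, 3)
  row3 ← row3 − (3)·row1  ⇒  L[3][1]=3, U row3=(0, 0, 3, 7)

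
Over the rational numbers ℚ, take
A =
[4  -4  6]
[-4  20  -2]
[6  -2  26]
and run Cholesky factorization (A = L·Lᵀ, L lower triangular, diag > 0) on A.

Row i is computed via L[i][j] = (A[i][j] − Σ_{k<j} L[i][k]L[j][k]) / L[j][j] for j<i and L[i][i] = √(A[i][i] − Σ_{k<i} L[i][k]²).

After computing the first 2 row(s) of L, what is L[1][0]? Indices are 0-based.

L[1][0] = -2

Step 1: L[0][0] = √(4) = 2.
  L[1][0] = (-4) / L[0][0] = -2.
Step 2: L[1][1] = √(16) = 4.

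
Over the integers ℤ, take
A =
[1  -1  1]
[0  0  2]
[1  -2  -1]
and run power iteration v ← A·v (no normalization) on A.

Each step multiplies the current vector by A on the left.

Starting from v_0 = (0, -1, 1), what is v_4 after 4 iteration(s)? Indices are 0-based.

v_0 = (0, -1, 1).
v_1 = A·v_0 = (2, 2, 1).
v_2 = A·v_1 = (1, 2, -3).
v_3 = A·v_2 = (-4, -6, 0).
v_4 = A·v_3 = (2, 0, 8).

v_4 = (2, 0, 8)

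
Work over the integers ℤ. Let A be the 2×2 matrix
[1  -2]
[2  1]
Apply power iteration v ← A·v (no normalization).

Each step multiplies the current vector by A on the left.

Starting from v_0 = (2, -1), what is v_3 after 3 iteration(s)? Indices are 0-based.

v_3 = (-24, 7)

v_0 = (2, -1).
v_1 = A·v_0 = (4, 3).
v_2 = A·v_1 = (-2, 11).
v_3 = A·v_2 = (-24, 7).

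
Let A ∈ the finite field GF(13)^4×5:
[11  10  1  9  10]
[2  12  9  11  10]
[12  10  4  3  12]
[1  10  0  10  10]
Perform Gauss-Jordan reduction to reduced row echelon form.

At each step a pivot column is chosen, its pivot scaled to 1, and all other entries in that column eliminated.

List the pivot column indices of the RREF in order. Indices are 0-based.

pivot columns: 0, 1, 2, 3

[1] R0 /= 11  ⇒  (1, 8, 6, 2, 8)
     R1 -= 2·R0  ⇒  (0, 9, 10, 7, 7)
     R2 -= 12·R0  ⇒  (0, 5, 10, 5, 7)
     R3 -= 1·R0  ⇒  (0, 2, 7, 8, 2)
[2] R1 /= 9  ⇒  (0, 1, 4, 8, 8)
     R0 -= 8·R1  ⇒  (1, 0, 0, 3, 9)
     R2 -= 5·R1  ⇒  (0, 0, 3, 4, 6)
     R3 -= 2·R1  ⇒  (0, 0, 12, 5, 12)
[3] R2 /= 3  ⇒  (0, 0, 1, 10, 2)
     R1 -= 4·R2  ⇒  (0, 1, 0, 7, 0)
     R3 -= 12·R2  ⇒  (0, 0, 0, 2, 1)
[4] R3 /= 2  ⇒  (0, 0, 0, 1, 7)
     R0 -= 3·R3  ⇒  (1, 0, 0, 0, 1)
     R1 -= 7·R3  ⇒  (0, 1, 0, 0, 3)
     R2 -= 10·R3  ⇒  (0, 0, 1, 0, 10)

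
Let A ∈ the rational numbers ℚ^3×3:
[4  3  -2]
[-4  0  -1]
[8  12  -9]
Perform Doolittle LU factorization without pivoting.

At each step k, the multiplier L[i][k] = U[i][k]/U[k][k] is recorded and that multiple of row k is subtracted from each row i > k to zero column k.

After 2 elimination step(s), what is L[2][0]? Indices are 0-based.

L[2][0] = 2

k=0: U[0][0]=4
  eliminate (1,0): mult=-1, new row 1: (0, 3, -3); set L[1][0]=-1
  eliminate (2,0): mult=2, new row 2: (0, 6, -5); set L[2][0]=2
k=1: U[1][1]=3
  eliminate (2,1): mult=2, new row 2: (0, 0, 1); set L[2][1]=2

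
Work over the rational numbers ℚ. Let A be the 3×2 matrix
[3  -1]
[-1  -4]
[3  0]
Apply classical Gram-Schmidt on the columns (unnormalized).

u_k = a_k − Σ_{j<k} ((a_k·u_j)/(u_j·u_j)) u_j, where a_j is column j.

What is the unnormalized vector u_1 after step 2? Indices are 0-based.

u_1 = (-22/19, -75/19, -3/19)

Step 1: u_0 = a_0 = (3, -1, 3).
Step 2: u_1 = a_1 − (1/19)·u_0 = (-22/19, -75/19, -3/19).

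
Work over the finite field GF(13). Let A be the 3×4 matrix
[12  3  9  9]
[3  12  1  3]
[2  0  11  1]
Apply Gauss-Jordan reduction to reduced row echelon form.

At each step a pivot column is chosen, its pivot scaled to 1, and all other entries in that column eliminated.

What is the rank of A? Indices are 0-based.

rank = 3

[1] R0 /= 12  ⇒  (1, 10, 4, 4)
     R1 -= 3·R0  ⇒  (0, 8, 2, 4)
     R2 -= 2·R0  ⇒  (0, 6, 3, 6)
[2] R1 /= 8  ⇒  (0, 1, 10, 7)
     R0 -= 10·R1  ⇒  (1, 0, 8, 12)
     R2 -= 6·R1  ⇒  (0, 0, 8, 3)
[3] R2 /= 8  ⇒  (0, 0, 1, 2)
     R0 -= 8·R2  ⇒  (1, 0, 0, 9)
     R1 -= 10·R2  ⇒  (0, 1, 0, 0)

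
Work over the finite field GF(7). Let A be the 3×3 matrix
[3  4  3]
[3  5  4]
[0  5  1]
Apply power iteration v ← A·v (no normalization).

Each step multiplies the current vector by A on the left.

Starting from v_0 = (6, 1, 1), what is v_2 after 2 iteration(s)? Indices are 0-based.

v_2 = (5, 3, 1)

v_0 = (6, 1, 1).
v_1 = A·v_0 = (4, 6, 6).
v_2 = A·v_1 = (5, 3, 1).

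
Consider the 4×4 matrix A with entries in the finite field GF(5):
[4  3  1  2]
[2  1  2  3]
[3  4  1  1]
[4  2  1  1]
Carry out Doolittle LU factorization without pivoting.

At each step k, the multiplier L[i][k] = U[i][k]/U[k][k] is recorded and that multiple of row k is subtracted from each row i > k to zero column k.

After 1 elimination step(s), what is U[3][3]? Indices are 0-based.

[col 0] pivot 4
  R1 -= 3*R0 → (0, 2, 4, 2)  (L[1][0] := 3)
  R2 -= 2*R0 → (0, 3, 4, 2)  (L[2][0] := 2)
  R3 -= 1*R0 → (0, 4, 0, 4)  (L[3][0] := 1)

U[3][3] = 4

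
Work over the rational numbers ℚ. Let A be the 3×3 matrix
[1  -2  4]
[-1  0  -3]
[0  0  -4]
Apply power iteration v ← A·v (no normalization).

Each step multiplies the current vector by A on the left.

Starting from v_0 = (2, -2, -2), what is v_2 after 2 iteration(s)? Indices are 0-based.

v_2 = (22, -22, -32)

v_0 = (2, -2, -2).
v_1 = A·v_0 = (-2, 4, 8).
v_2 = A·v_1 = (22, -22, -32).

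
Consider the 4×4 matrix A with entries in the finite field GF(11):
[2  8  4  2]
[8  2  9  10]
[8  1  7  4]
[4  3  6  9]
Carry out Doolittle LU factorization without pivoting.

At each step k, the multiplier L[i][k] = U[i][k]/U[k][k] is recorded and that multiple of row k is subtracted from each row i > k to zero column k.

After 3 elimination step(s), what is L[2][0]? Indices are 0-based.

L[2][0] = 4

Step 1: pivot at (0,0) is 2.
  row1 ← row1 − (4)·row0  ⇒  L[1][0]=4, U row1=(0, 3, 4, 2)
  row2 ← row2 − (4)·row0  ⇒  L[2][0]=4, U row2=(0, 2, 2, 7)
  row3 ← row3 − (2)·row0  ⇒  L[3][0]=2, U row3=(0, 9, 9, 5)
Step 2: pivot at (1,1) is 3.
  row2 ← row2 − (8)·row1  ⇒  L[2][1]=8, U row2=(0, 0, 3, 2)
  row3 ← row3 − (3)·row1  ⇒  L[3][1]=3, U row3=(0, 0, 8, 10)
Step 3: pivot at (2,2) is 3.
  row3 ← row3 − (10)·row2  ⇒  L[3][2]=10, U row3=(0, 0, 0, 1)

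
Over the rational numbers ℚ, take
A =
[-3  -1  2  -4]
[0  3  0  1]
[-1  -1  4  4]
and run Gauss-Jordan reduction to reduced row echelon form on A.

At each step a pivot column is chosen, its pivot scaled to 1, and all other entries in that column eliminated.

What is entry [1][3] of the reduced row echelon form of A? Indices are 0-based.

step 1: normalize row 0 (÷-3) = (1, 1/3, -2/3, 4/3)
  row 2: subtract -1×row0 = (0, -2/3, 10/3, 16/3)
step 2: normalize row 1 (÷3) = (0, 1, 0, 1/3)
  row 0: subtract 1/3×row1 = (1, 0, -2/3, 11/9)
  row 2: subtract -2/3×row1 = (0, 0, 10/3, 50/9)
step 3: normalize row 2 (÷10/3) = (0, 0, 1, 5/3)
  row 0: subtract -2/3×row2 = (1, 0, 0, 7/3)

M[1][3] = 1/3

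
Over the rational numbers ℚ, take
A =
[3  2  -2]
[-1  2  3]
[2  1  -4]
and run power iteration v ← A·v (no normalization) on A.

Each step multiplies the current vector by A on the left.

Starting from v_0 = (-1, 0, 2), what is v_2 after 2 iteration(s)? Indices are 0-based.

v_2 = (13, -9, 33)

v_0 = (-1, 0, 2).
v_1 = A·v_0 = (-7, 7, -10).
v_2 = A·v_1 = (13, -9, 33).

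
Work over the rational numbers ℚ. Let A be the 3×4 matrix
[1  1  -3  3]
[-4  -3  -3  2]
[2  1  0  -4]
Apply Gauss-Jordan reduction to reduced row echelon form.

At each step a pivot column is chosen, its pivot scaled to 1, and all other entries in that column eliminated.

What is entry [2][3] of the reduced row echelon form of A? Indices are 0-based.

M[2][3] = -4/9

pivot(0,0)=1: scale R0 → (1, 1, -3, 3)
  clear (1,0): R1 −= (-4)R0 → (0, 1, -15, 14)
  clear (2,0): R2 −= (2)R0 → (0, -1, 6, -10)
pivot(1,1)=1: scale R1 → (0, 1, -15, 14)
  clear (0,1): R0 −= (1)R1 → (1, 0, 12, -11)
  clear (2,1): R2 −= (-1)R1 → (0, 0, -9, 4)
pivot(2,2)=-9: scale R2 → (0, 0, 1, -4/9)
  clear (0,2): R0 −= (12)R2 → (1, 0, 0, -17/3)
  clear (1,2): R1 −= (-15)R2 → (0, 1, 0, 22/3)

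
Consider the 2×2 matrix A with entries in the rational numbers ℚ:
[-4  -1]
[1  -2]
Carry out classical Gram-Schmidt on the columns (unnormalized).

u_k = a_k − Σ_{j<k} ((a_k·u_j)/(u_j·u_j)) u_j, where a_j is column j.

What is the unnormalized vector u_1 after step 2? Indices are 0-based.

Step 1: u_0 = a_0 = (-4, 1).
Step 2: u_1 = a_1 − (2/17)·u_0 = (-9/17, -36/17).

u_1 = (-9/17, -36/17)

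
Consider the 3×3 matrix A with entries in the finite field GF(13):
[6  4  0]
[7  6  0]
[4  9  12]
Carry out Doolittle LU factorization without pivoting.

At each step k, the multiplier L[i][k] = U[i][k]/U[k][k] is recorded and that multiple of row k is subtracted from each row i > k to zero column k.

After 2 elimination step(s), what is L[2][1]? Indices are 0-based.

[col 0] pivot 6
  R1 -= 12*R0 → (0, 10, 0)  (L[1][0] := 12)
  R2 -= 5*R0 → (0, 2, 12)  (L[2][0] := 5)
[col 1] pivot 10
  R2 -= 8*R1 → (0, 0, 12)  (L[2][1] := 8)

L[2][1] = 8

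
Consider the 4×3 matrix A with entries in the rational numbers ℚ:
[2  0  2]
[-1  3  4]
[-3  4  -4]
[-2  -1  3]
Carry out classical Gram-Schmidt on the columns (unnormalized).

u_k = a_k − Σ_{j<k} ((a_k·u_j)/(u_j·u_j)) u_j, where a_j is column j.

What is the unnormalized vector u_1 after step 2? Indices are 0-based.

Step 1: u_0 = a_0 = (2, -1, -3, -2).
Step 2: u_1 = a_1 − (-13/18)·u_0 = (13/9, 41/18, 11/6, -22/9).

u_1 = (13/9, 41/18, 11/6, -22/9)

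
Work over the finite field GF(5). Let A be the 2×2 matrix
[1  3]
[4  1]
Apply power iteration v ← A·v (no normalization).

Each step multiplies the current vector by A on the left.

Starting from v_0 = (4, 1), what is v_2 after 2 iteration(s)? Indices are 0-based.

v_0 = (4, 1).
v_1 = A·v_0 = (2, 2).
v_2 = A·v_1 = (3, 0).

v_2 = (3, 0)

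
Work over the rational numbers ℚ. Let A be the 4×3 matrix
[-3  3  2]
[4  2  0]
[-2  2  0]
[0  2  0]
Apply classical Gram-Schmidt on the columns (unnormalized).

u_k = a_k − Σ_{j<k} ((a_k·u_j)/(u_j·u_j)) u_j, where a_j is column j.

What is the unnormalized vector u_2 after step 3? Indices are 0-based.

u_2 = (56/73, 12/73, -60/73, -36/73)

Step 1: u_0 = a_0 = (-3, 4, -2, 0).
Step 2: u_1 = a_1 − (-5/29)·u_0 = (72/29, 78/29, 48/29, 2).
Step 3: u_2 = a_2 − (-6/29)·u_0 − (18/73)·u_1 = (56/73, 12/73, -60/73, -36/73).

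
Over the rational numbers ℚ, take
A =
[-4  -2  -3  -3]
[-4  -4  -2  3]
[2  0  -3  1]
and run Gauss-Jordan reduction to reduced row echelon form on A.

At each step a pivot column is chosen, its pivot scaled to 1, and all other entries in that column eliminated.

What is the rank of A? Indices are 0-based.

rank = 3

[1] R0 /= -4  ⇒  (1, 1/2, 3/4, 3/4)
     R1 -= -4·R0  ⇒  (0, -2, 1, 6)
     R2 -= 2·R0  ⇒  (0, -1, -9/2, -1/2)
[2] R1 /= -2  ⇒  (0, 1, -1/2, -3)
     R0 -= 1/2·R1  ⇒  (1, 0, 1, 9/4)
     R2 -= -1·R1  ⇒  (0, 0, -5, -7/2)
[3] R2 /= -5  ⇒  (0, 0, 1, 7/10)
     R0 -= 1·R2  ⇒  (1, 0, 0, 31/20)
     R1 -= -1/2·R2  ⇒  (0, 1, 0, -53/20)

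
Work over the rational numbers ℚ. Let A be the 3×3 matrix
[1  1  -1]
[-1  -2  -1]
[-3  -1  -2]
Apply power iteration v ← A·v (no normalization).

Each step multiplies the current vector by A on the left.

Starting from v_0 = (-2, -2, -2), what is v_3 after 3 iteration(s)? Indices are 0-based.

v_0 = (-2, -2, -2).
v_1 = A·v_0 = (-2, 8, 12).
v_2 = A·v_1 = (-6, -26, -26).
v_3 = A·v_2 = (-6, 84, 96).

v_3 = (-6, 84, 96)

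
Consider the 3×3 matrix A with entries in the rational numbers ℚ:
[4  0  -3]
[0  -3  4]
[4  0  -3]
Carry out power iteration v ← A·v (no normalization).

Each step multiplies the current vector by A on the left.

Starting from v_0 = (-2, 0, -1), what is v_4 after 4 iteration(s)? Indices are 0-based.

v_4 = (-5, -32, -5)

v_0 = (-2, 0, -1).
v_1 = A·v_0 = (-5, -4, -5).
v_2 = A·v_1 = (-5, -8, -5).
v_3 = A·v_2 = (-5, 4, -5).
v_4 = A·v_3 = (-5, -32, -5).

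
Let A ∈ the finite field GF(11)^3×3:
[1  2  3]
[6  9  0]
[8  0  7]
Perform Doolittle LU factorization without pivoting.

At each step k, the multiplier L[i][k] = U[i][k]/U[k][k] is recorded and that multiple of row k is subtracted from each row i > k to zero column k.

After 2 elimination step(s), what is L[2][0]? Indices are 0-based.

L[2][0] = 8

Step 1: pivot at (0,0) is 1.
  row1 ← row1 − (6)·row0  ⇒  L[1][0]=6, U row1=(0, 8, 4)
  row2 ← row2 − (8)·row0  ⇒  L[2][0]=8, U row2=(0, 6, 5)
Step 2: pivot at (1,1) is 8.
  row2 ← row2 − (9)·row1  ⇒  L[2][1]=9, U row2=(0, 0, 2)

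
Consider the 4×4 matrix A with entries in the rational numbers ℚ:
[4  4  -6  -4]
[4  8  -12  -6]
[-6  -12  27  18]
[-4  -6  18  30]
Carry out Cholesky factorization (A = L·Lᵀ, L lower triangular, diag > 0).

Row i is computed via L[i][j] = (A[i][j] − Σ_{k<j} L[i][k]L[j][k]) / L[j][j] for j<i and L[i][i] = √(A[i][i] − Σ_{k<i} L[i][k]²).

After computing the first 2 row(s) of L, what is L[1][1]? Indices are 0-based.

L[1][1] = 2

Step 1: L[0][0] = √(4) = 2.
  L[1][0] = (4) / L[0][0] = 2.
Step 2: L[1][1] = √(4) = 2.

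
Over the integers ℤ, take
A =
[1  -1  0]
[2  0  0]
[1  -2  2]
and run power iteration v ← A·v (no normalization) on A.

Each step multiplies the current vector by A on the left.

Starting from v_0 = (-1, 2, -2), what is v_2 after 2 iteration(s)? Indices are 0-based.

v_2 = (-1, -6, -17)

v_0 = (-1, 2, -2).
v_1 = A·v_0 = (-3, -2, -9).
v_2 = A·v_1 = (-1, -6, -17).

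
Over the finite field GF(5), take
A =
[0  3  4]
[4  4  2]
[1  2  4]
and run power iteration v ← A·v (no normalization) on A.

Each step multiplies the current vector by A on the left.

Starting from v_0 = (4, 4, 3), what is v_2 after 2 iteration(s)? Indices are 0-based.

v_2 = (0, 1, 1)

v_0 = (4, 4, 3).
v_1 = A·v_0 = (4, 3, 4).
v_2 = A·v_1 = (0, 1, 1).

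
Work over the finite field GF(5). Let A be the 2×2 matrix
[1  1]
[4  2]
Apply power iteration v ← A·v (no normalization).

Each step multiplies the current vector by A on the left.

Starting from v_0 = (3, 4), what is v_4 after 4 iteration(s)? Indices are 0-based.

v_0 = (3, 4).
v_1 = A·v_0 = (2, 0).
v_2 = A·v_1 = (2, 3).
v_3 = A·v_2 = (0, 4).
v_4 = A·v_3 = (4, 3).

v_4 = (4, 3)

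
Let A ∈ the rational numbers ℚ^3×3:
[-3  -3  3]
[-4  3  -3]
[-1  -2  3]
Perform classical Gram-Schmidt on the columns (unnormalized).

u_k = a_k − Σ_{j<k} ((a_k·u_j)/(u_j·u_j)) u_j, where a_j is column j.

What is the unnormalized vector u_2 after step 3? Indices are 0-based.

u_2 = (-231/571, 63/571, 441/571)

Step 1: u_0 = a_0 = (-3, -4, -1).
Step 2: u_1 = a_1 − (-1/26)·u_0 = (-81/26, 37/13, -53/26).
Step 3: u_2 = a_2 − (0)·u_0 − (-624/571)·u_1 = (-231/571, 63/571, 441/571).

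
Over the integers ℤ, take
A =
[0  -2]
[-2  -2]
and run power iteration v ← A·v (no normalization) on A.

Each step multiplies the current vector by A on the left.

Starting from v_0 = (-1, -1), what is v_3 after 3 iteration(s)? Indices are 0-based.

v_0 = (-1, -1).
v_1 = A·v_0 = (2, 4).
v_2 = A·v_1 = (-8, -12).
v_3 = A·v_2 = (24, 40).

v_3 = (24, 40)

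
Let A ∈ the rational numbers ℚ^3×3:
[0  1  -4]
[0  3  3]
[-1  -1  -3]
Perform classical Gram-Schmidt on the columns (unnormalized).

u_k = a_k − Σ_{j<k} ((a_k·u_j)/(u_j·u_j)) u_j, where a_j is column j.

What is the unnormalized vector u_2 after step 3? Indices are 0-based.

u_2 = (-9/2, 3/2, 0)

Step 1: u_0 = a_0 = (0, 0, -1).
Step 2: u_1 = a_1 − (1)·u_0 = (1, 3, 0).
Step 3: u_2 = a_2 − (3)·u_0 − (1/2)·u_1 = (-9/2, 3/2, 0).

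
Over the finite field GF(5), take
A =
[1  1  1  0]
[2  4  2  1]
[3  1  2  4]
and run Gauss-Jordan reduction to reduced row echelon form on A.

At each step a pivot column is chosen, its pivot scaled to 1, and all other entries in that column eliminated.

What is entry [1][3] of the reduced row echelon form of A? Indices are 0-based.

M[1][3] = 3

pivot(0,0)=1: scale R0 → (1, 1, 1, 0)
  clear (1,0): R1 −= (2)R0 → (0, 2, 0, 1)
  clear (2,0): R2 −= (3)R0 → (0, 3, 4, 4)
pivot(1,1)=2: scale R1 → (0, 1, 0, 3)
  clear (0,1): R0 −= (1)R1 → (1, 0, 1, 2)
  clear (2,1): R2 −= (3)R1 → (0, 0, 4, 0)
pivot(2,2)=4: scale R2 → (0, 0, 1, 0)
  clear (0,2): R0 −= (1)R2 → (1, 0, 0, 2)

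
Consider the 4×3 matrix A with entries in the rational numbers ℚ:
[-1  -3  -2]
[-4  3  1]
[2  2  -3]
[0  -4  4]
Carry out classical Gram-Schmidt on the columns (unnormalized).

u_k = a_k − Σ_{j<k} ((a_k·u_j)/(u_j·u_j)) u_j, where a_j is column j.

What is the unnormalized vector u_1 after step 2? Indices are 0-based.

u_1 = (-68/21, 43/21, 52/21, -4)

Step 1: u_0 = a_0 = (-1, -4, 2, 0).
Step 2: u_1 = a_1 − (-5/21)·u_0 = (-68/21, 43/21, 52/21, -4).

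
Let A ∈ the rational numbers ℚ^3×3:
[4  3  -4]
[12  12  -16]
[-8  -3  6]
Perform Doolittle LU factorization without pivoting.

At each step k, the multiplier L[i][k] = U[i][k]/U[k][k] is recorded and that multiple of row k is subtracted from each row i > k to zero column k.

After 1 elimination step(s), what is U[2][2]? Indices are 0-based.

Step 1: pivot at (0,0) is 4.
  row1 ← row1 − (3)·row0  ⇒  L[1][0]=3, U row1=(0, 3, -4)
  row2 ← row2 − (-2)·row0  ⇒  L[2][0]=-2, U row2=(0, 3, -2)

U[2][2] = -2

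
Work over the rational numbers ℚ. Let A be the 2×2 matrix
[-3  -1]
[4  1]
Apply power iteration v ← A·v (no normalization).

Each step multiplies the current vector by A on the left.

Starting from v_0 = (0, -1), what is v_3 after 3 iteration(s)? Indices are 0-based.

v_0 = (0, -1).
v_1 = A·v_0 = (1, -1).
v_2 = A·v_1 = (-2, 3).
v_3 = A·v_2 = (3, -5).

v_3 = (3, -5)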